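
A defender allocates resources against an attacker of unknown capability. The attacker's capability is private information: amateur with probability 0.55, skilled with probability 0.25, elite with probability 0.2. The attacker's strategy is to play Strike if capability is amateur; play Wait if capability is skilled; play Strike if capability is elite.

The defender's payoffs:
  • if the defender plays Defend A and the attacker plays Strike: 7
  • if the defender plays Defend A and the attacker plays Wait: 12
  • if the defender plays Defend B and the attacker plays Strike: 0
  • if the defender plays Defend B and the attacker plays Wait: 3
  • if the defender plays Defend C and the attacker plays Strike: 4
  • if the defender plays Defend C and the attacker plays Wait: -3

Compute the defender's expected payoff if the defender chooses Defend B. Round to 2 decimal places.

Take the expectation over the attacker's capability, weighting each type's action by its prior probability.
E[Defend B] = 0.55·0 + 0.25·3 + 0.2·0 = 0 + 0.75 + 0 = 0.75

0.75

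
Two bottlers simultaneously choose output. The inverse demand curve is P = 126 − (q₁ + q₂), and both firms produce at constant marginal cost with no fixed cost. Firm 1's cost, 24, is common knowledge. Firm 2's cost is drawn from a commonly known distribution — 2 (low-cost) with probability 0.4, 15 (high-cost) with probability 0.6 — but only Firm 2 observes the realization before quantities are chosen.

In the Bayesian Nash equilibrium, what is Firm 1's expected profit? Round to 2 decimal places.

Type-c best response for Firm 2: q₂(c) = (126 − c)/2 − q₁/2.
Firm 1 maximizes expected profit; its first-order condition is 126 − 2q₁ − E[q₂] − 24 = 0.
Substituting E[q₂] and solving: E[c₂] = 9.8, so q₁ = (126 − 2·24 + 9.8)/3 = 29.2667.
E[P] = 126 − (q₁ + E[q₂]) = 53.2667; Firm 1's expected profit = (E[P] − 24)·q₁ = (53.2667 − 24)·29.2667 = 856.538.

856.54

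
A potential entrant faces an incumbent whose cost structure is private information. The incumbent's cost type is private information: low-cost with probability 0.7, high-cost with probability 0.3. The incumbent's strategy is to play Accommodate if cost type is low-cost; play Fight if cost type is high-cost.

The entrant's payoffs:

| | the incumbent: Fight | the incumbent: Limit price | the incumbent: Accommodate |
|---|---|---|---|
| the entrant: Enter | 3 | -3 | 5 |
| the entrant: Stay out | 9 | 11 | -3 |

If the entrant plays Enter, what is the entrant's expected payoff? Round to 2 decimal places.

4.40

E[Enter] = 0.7·5 + 0.3·3 = 3.5 + 0.9 = 4.4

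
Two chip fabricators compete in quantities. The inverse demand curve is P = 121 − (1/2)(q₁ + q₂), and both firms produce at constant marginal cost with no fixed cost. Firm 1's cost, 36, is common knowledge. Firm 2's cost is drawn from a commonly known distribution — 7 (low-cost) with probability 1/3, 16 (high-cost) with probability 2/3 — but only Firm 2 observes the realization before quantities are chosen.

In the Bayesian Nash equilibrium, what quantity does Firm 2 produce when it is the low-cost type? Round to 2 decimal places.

93.33

Type-c best response for Firm 2: q₂(c) = (121 − c) − q₁/2.
Firm 1 maximizes expected profit; its first-order condition is 121 − q₁ − (1/2)E[q₂] − 36 = 0.
Substituting E[q₂] and solving: E[c₂] = 13, so q₁ = (121 − 2·36 + 13)/(3/2) = 41.3333.
q₂(low-cost) = (121 − 7 − (1/2)·41.3333) = 93.3333.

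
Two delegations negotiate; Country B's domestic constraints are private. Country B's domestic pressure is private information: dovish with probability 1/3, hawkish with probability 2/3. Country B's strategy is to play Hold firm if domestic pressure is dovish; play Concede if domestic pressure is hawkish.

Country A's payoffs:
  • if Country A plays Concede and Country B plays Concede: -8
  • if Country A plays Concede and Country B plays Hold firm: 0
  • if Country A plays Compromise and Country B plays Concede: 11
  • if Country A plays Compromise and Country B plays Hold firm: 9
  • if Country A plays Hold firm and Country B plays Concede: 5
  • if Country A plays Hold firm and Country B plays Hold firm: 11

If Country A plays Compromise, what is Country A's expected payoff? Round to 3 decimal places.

10.333

E[Compromise] = 1/3·9 + 2/3·11 = 3 + 22/3 = 31/3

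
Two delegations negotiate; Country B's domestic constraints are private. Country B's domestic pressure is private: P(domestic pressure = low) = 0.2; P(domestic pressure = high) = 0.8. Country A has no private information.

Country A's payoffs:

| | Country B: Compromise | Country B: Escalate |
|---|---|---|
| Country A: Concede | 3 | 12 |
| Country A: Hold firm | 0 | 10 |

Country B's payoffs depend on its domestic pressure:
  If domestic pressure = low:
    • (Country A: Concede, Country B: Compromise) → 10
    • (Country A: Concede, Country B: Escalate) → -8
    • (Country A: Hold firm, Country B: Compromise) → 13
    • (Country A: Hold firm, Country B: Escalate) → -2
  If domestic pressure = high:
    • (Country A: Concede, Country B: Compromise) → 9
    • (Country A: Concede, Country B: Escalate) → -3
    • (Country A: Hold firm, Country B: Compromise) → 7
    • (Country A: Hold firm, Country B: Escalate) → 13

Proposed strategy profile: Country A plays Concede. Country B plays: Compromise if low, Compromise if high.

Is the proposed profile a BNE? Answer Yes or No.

Country A plays Concede: E[Concede] = 0.2·(3) + 0.8·(3) = 3; E[Hold firm] = 0. Best-responding. ✓
Country B (domestic pressure low), facing Concede: Compromise gives 10, Escalate gives -8. Proposed Compromise is best. ✓
Country B (domestic pressure high), facing Concede: Compromise gives 9, Escalate gives -3. Proposed Compromise is best. ✓

Yes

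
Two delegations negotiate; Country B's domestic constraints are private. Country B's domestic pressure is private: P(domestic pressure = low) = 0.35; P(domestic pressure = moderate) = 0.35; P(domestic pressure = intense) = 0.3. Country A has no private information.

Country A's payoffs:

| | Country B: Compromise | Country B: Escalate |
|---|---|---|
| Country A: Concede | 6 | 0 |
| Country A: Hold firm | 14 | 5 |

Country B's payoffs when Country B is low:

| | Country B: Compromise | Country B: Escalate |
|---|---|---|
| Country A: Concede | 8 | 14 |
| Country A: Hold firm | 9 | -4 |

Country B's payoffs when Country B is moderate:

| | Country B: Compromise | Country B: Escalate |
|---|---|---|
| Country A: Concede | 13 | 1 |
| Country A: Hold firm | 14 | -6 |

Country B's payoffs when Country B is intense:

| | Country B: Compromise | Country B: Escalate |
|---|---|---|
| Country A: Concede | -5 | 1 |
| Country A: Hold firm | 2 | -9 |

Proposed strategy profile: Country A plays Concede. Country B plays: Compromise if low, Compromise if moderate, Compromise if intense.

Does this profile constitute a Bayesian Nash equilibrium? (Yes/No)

No

A profile is a BNE iff every type of every player is best-responding given beliefs about the other side.
Country A plays Concede: E[Concede] = 0.35·(6) + 0.35·(6) + 0.3·(6) = 6; E[Hold firm] = 14. Not best-responding. ✗
Country B (domestic pressure low), facing Concede: Compromise gives 8, Escalate gives 14. Proposed Compromise is not best — profitable deviation exists. ✗
Country B (domestic pressure moderate), facing Concede: Compromise gives 13, Escalate gives 1. Proposed Compromise is best. ✓
Country B (domestic pressure intense), facing Concede: Compromise gives -5, Escalate gives 1. Proposed Compromise is not best — profitable deviation exists. ✗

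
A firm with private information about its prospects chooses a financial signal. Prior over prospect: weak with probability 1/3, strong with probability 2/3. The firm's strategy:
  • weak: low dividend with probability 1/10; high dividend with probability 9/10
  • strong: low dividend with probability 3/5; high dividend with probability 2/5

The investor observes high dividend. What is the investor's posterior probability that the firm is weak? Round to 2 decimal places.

P(high dividend) = (1/3)·(9/10) + (2/3)·(2/5) = 17/30
P(weak | high dividend) = ((1/3)·(9/10)) / (17/30) = (3/10) / (17/30) = 9/17

0.53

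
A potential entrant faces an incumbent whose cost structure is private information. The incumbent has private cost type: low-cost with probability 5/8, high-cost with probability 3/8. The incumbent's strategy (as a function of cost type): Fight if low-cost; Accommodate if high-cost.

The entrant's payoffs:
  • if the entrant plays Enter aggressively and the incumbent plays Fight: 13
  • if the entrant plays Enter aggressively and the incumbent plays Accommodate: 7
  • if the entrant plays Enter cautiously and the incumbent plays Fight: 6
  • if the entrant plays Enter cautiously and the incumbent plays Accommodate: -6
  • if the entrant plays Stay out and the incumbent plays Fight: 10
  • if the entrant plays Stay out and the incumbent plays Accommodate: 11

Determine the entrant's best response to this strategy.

E[Enter aggressively] = 5/8·(13) + 3/8·(7) = 43/4
E[Enter cautiously] = 5/8·(6) + 3/8·(-6) = 3/2
E[Stay out] = 5/8·(10) + 3/8·(11) = 83/8
Best response: Enter aggressively (43/4 is the largest).

Enter aggressively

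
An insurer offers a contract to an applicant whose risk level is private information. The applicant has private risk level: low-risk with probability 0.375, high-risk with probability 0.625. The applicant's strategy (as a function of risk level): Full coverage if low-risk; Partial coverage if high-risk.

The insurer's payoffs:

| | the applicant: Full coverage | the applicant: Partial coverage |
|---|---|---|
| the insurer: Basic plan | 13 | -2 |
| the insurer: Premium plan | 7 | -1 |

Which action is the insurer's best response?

Compute the insurer's expected payoff for each action, taking the expectation over the applicant's type.
E[Basic plan] = 0.375·(13) + 0.625·(-2) = 3.625
E[Premium plan] = 0.375·(7) + 0.625·(-1) = 2
Best response: Basic plan (3.625 is the largest).

Basic plan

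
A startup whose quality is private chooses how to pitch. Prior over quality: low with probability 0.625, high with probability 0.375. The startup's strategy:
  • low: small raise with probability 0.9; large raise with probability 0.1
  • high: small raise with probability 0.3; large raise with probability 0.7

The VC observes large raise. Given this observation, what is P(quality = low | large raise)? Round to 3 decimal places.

P(large raise) = 0.625·0.1 + 0.375·0.7 = 0.325
P(low | large raise) = (0.625·0.1) / 0.325 = 0.0625 / 0.325 = 0.192308

0.192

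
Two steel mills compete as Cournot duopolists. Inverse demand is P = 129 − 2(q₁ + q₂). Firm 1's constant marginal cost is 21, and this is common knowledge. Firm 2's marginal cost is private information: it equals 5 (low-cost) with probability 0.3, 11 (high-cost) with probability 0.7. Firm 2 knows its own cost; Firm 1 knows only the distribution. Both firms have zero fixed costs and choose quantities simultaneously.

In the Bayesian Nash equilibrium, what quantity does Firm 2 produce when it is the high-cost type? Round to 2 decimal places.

21.48

Each type of Firm 2 best-responds to q₁; Firm 1 best-responds to the expected q₂ over Firm 2's types.
Firm 2 with cost c maximizes (129 − 2(q₁+q₂) − c)·q₂, giving q₂(c) = (129 − c − 2q₁)/4.
E[c₂] = 0.3·5 + 0.7·11 = 9.2
Firm 1's FOC against E[q₂] yields q₁ = (129 − 2·21 + E[c₂])/6 = (129 − 42 + 9.2)/6 = 16.0333.
q₂(high-cost) = (129 − 11 − 2·16.0333)/4 = 21.4833.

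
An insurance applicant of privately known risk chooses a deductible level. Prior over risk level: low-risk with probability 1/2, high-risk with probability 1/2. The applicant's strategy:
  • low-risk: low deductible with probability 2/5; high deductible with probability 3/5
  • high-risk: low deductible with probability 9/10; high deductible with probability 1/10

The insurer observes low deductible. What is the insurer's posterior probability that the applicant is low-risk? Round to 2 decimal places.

P(low deductible) = (1/2)·(2/5) + (1/2)·(9/10) = 13/20
P(low-risk | low deductible) = ((1/2)·(2/5)) / (13/20) = (1/5) / (13/20) = 4/13

0.31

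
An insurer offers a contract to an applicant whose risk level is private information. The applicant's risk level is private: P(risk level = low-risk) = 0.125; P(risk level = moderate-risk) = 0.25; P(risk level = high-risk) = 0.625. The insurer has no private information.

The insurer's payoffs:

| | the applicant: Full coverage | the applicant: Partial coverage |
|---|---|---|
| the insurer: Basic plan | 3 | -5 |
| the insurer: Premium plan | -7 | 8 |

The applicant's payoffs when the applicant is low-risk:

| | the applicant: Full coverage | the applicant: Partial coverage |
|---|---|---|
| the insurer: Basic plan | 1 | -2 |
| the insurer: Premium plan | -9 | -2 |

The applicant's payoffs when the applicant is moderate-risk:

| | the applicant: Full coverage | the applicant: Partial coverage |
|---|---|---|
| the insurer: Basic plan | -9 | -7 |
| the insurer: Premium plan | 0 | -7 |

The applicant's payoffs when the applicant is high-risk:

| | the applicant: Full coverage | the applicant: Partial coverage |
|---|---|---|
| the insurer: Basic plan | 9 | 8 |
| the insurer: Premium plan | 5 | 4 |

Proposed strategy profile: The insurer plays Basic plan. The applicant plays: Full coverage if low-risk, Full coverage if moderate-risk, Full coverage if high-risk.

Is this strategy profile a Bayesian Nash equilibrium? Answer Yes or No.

A profile is a BNE iff every type of every player is best-responding given beliefs about the other side.
The insurer plays Basic plan: E[Basic plan] = 0.125·(3) + 0.25·(3) + 0.625·(3) = 3; E[Premium plan] = -7. Best-responding. ✓
The applicant (risk level low-risk), facing Basic plan: Full coverage gives 1, Partial coverage gives -2. Proposed Full coverage is best. ✓
The applicant (risk level moderate-risk), facing Basic plan: Full coverage gives -9, Partial coverage gives -7. Proposed Full coverage is not best — profitable deviation exists. ✗
The applicant (risk level high-risk), facing Basic plan: Full coverage gives 9, Partial coverage gives 8. Proposed Full coverage is best. ✓

No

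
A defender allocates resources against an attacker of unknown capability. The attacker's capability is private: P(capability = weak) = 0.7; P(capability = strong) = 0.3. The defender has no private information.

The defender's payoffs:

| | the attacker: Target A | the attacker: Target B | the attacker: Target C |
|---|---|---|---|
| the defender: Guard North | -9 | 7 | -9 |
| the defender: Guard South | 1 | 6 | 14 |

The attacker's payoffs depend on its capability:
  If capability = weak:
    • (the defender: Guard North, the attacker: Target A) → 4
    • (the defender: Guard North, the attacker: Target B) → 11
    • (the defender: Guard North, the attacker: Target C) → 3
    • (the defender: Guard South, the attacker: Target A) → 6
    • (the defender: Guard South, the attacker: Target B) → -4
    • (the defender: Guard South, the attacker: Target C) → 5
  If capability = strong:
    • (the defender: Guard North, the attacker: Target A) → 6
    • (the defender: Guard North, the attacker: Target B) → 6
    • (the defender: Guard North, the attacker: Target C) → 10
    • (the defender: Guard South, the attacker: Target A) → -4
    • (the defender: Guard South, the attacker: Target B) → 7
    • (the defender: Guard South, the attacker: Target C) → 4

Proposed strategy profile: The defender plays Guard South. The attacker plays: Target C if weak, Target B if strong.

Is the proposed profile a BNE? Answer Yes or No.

A profile is a BNE iff every type of every player is best-responding given beliefs about the other side.
The defender plays Guard South: E[Guard South] = 0.7·(14) + 0.3·(6) = 11.6; E[Guard North] = -4.2. Best-responding. ✓
The attacker (capability weak), facing Guard South: Target A gives 6, Target B gives -4, Target C gives 5. Proposed Target C is not best — profitable deviation exists. ✗
The attacker (capability strong), facing Guard South: Target A gives -4, Target B gives 7, Target C gives 4. Proposed Target B is best. ✓

No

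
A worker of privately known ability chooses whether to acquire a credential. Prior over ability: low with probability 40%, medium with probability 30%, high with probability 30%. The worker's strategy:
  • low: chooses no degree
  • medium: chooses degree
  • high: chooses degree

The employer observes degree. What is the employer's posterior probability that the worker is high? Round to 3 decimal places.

0.500

Apply Bayes' rule using the sender's strategy as the likelihood.
P(degree) = 0.4·0 + 0.3·1 + 0.3·1 = 0.6
P(high | degree) = (0.3·1) / 0.6 = 0.3 / 0.6 = 0.5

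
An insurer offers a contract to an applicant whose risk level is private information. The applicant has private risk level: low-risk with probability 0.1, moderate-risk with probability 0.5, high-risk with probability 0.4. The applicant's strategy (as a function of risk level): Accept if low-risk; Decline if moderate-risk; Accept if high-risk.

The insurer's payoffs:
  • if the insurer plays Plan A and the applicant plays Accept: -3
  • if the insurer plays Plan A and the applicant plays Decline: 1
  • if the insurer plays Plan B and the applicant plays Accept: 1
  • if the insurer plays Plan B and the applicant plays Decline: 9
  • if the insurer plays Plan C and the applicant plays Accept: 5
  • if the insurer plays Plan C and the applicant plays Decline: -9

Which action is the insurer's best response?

Plan B

Compute the insurer's expected payoff for each action, taking the expectation over the applicant's type.
E[Plan A] = 0.1·(-3) + 0.5·(1) + 0.4·(-3) = -1
E[Plan B] = 0.1·(1) + 0.5·(9) + 0.4·(1) = 5
E[Plan C] = 0.1·(5) + 0.5·(-9) + 0.4·(5) = -2
Best response: Plan B (5 is the largest).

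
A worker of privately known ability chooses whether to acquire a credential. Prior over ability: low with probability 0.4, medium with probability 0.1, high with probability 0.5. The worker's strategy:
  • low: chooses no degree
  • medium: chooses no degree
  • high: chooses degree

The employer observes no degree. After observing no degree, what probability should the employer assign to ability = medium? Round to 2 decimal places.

P(no degree) = 0.4·1 + 0.1·1 + 0.5·0 = 0.5
P(medium | no degree) = (0.1·1) / 0.5 = 0.1 / 0.5 = 0.2

0.20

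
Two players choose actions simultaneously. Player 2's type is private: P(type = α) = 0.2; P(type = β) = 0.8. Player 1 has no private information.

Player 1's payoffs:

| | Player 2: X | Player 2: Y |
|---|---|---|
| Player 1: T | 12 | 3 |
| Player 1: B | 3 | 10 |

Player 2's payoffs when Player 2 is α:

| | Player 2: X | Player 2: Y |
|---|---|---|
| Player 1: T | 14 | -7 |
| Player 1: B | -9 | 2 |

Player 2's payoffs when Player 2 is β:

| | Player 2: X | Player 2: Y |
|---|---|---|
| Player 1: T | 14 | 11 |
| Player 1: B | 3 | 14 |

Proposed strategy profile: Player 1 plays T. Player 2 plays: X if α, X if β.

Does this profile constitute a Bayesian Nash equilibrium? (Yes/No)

Player 1 plays T: E[T] = 0.2·(12) + 0.8·(12) = 12; E[B] = 3. Best-responding. ✓
Player 2 (type α), facing T: X gives 14, Y gives -7. Proposed X is best. ✓
Player 2 (type β), facing T: X gives 14, Y gives 11. Proposed X is best. ✓

Yes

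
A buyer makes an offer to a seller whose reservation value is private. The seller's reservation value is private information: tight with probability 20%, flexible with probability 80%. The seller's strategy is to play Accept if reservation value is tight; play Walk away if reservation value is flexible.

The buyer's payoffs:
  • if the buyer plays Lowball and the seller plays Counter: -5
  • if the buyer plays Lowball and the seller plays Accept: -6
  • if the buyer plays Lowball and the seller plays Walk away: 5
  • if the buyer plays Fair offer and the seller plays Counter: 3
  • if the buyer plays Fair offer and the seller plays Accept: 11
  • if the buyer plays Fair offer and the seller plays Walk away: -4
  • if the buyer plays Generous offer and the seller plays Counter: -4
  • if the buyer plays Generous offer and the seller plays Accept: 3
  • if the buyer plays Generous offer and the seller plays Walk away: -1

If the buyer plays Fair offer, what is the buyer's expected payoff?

-1

Take the expectation over the seller's reservation value, weighting each type's action by its prior probability.
E[Fair offer] = 0.2·11 + 0.8·(-4) = 2.2 + (-3.2) = -1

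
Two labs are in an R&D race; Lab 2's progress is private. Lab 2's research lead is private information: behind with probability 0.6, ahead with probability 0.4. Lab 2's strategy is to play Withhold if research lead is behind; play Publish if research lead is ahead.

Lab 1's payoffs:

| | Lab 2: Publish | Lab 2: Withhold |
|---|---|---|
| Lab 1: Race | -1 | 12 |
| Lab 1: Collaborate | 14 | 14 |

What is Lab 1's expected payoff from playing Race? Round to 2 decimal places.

E[Race] = 0.6·12 + 0.4·(-1) = 7.2 + (-0.4) = 6.8

6.80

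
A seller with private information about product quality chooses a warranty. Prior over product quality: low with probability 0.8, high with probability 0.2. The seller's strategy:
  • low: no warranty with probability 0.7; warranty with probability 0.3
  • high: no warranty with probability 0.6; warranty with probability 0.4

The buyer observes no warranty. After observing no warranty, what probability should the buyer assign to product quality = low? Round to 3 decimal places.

P(no warranty) = 0.8·0.7 + 0.2·0.6 = 0.68
P(low | no warranty) = (0.8·0.7) / 0.68 = 0.56 / 0.68 = 0.823529

0.824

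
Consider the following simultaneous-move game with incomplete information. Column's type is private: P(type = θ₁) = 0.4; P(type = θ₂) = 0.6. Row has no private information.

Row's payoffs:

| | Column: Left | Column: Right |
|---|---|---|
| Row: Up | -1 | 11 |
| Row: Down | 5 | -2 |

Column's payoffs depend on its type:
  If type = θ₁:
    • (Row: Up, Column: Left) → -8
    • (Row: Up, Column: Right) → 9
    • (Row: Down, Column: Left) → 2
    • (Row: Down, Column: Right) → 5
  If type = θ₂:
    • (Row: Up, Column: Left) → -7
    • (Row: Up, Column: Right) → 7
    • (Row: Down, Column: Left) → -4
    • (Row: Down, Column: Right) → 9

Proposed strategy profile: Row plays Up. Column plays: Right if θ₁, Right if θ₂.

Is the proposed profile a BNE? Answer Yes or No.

Row plays Up: E[Up] = 0.4·(11) + 0.6·(11) = 11; E[Down] = -2. Best-responding. ✓
Column (type θ₁), facing Up: Left gives -8, Right gives 9. Proposed Right is best. ✓
Column (type θ₂), facing Up: Left gives -7, Right gives 7. Proposed Right is best. ✓

Yes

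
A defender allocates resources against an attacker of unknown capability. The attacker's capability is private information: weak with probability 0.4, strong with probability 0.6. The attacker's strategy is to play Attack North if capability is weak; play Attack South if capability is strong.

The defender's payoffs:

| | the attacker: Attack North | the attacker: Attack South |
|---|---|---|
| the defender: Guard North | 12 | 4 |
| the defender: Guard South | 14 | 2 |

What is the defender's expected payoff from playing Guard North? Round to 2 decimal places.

Take the expectation over the attacker's capability, weighting each type's action by its prior probability.
E[Guard North] = 0.4·12 + 0.6·4 = 4.8 + 2.4 = 7.2

7.20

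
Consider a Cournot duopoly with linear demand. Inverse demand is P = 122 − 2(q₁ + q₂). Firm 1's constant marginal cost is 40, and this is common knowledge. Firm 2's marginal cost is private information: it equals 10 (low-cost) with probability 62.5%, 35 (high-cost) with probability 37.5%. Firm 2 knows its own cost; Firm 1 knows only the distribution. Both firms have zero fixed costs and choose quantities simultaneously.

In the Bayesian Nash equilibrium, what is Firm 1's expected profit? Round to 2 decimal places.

Each type of Firm 2 best-responds to q₁; Firm 1 best-responds to the expected q₂ over Firm 2's types.
Firm 2 with cost c maximizes (122 − 2(q₁+q₂) − c)·q₂, giving q₂(c) = (122 − c − 2q₁)/4.
E[c₂] = 0.625·10 + 0.375·35 = 19.375
Firm 1's FOC against E[q₂] yields q₁ = (122 − 2·40 + E[c₂])/6 = (122 − 80 + 19.375)/6 = 10.2292.
E[P] = 122 − 2·(q₁ + E[q₂]) = 60.4583; Firm 1's expected profit = (E[P] − 40)·q₁ = (60.4583 − 40)·10.2292 = 209.272.

209.27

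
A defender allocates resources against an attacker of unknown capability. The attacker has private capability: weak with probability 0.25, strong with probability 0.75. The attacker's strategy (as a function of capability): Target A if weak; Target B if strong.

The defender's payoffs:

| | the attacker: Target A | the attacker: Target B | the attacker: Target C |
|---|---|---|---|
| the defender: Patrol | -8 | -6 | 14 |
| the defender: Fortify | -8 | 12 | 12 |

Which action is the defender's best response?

Fortify

Compute the defender's expected payoff for each action, taking the expectation over the attacker's type.
E[Patrol] = 0.25·(-8) + 0.75·(-6) = -6.5
E[Fortify] = 0.25·(-8) + 0.75·(12) = 7
Best response: Fortify (7 is the largest).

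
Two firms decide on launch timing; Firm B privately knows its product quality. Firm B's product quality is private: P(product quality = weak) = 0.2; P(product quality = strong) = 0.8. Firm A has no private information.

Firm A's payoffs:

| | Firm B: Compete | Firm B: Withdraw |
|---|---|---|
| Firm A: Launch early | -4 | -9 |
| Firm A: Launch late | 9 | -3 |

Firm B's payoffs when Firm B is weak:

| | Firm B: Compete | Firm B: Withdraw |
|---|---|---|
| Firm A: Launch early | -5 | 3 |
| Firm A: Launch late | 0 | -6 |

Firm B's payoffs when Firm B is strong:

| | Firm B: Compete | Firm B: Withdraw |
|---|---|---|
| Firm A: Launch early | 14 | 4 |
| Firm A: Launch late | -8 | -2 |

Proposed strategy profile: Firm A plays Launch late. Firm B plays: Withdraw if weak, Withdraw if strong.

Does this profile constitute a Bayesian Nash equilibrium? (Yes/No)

Firm A plays Launch late: E[Launch late] = 0.2·(-3) + 0.8·(-3) = -3; E[Launch early] = -9. Best-responding. ✓
Firm B (product quality weak), facing Launch late: Compete gives 0, Withdraw gives -6. Proposed Withdraw is not best — profitable deviation exists. ✗
Firm B (product quality strong), facing Launch late: Compete gives -8, Withdraw gives -2. Proposed Withdraw is best. ✓

No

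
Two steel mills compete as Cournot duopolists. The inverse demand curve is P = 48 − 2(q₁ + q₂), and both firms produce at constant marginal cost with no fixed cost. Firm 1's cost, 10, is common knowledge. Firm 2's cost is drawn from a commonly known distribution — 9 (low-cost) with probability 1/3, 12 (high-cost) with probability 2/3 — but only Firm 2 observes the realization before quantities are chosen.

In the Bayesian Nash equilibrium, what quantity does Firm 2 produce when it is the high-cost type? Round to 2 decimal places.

Type-c best response for Firm 2: q₂(c) = (48 − c)/4 − q₁/2.
Firm 1 maximizes expected profit; its first-order condition is 48 − 4q₁ − 2E[q₂] − 10 = 0.
Substituting E[q₂] and solving: E[c₂] = 11, so q₁ = (48 − 2·10 + 11)/6 = 6.5.
q₂(high-cost) = (48 − 12 − 2·6.5)/4 = 5.75.

5.75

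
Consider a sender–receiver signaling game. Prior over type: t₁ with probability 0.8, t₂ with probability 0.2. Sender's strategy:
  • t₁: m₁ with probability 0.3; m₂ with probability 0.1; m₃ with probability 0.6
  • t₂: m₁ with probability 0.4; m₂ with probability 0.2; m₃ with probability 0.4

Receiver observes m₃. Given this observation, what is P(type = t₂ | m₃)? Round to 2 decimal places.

0.14

P(m₃) = 0.8·0.6 + 0.2·0.4 = 0.56
P(t₂ | m₃) = (0.2·0.4) / 0.56 = 0.08 / 0.56 = 0.142857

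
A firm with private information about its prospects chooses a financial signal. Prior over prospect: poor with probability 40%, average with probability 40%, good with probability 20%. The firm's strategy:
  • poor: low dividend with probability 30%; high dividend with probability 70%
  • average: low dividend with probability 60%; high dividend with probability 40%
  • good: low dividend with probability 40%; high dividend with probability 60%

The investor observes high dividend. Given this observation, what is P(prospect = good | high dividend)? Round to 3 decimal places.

0.214

P(high dividend) = 0.4·0.7 + 0.4·0.4 + 0.2·0.6 = 0.56
P(good | high dividend) = (0.2·0.6) / 0.56 = 0.12 / 0.56 = 0.214286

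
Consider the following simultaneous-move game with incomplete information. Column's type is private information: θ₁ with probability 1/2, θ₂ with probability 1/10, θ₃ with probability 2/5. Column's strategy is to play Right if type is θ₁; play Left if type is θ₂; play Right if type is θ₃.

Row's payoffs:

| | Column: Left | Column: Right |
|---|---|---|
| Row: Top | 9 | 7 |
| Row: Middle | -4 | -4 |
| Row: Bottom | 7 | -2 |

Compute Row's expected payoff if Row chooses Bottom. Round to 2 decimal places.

Take the expectation over Column's type, weighting each type's action by its prior probability.
E[Bottom] = 1/2·(-2) + 1/10·7 + 2/5·(-2) = (-1) + 7/10 + (-4/5) = -11/10

-1.10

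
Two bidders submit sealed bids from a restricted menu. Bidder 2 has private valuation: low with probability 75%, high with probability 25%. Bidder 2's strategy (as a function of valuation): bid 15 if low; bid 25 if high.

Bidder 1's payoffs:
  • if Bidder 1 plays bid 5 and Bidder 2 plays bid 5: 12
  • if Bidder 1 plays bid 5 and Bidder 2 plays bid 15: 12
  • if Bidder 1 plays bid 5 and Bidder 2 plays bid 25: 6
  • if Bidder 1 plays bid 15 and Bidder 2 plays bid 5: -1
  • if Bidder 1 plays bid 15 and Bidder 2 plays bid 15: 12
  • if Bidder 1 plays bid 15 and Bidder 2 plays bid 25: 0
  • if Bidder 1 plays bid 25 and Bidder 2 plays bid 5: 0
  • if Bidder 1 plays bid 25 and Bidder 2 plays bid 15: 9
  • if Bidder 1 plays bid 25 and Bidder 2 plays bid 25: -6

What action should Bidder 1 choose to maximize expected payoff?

E[bid 5] = 0.75·(12) + 0.25·(6) = 10.5
E[bid 15] = 0.75·(12) + 0.25·(0) = 9
E[bid 25] = 0.75·(9) + 0.25·(-6) = 5.25
Best response: bid 5 (10.5 is the largest).

bid 5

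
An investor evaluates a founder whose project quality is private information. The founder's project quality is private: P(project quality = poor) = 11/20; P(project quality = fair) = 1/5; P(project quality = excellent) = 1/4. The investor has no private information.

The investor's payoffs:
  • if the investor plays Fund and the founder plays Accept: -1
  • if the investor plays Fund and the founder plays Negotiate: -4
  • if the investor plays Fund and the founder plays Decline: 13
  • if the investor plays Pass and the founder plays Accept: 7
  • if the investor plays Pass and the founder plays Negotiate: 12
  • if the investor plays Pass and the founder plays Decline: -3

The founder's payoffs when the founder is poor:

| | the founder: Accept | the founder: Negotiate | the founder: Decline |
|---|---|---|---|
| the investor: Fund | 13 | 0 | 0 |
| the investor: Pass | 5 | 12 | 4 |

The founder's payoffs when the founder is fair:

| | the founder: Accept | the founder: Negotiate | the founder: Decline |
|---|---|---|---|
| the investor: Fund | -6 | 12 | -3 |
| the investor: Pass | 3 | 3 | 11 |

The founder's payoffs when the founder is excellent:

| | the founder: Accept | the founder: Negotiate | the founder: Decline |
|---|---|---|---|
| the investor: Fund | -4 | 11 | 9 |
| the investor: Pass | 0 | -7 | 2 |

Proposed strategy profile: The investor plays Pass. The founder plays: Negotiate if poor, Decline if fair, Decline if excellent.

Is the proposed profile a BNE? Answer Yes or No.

Yes

The investor plays Pass: E[Pass] = 11/20·(12) + 1/5·(-3) + 1/4·(-3) = 21/4; E[Fund] = 73/20. Best-responding. ✓
The founder (project quality poor), facing Pass: Accept gives 5, Negotiate gives 12, Decline gives 4. Proposed Negotiate is best. ✓
The founder (project quality fair), facing Pass: Accept gives 3, Negotiate gives 3, Decline gives 11. Proposed Decline is best. ✓
The founder (project quality excellent), facing Pass: Accept gives 0, Negotiate gives -7, Decline gives 2. Proposed Decline is best. ✓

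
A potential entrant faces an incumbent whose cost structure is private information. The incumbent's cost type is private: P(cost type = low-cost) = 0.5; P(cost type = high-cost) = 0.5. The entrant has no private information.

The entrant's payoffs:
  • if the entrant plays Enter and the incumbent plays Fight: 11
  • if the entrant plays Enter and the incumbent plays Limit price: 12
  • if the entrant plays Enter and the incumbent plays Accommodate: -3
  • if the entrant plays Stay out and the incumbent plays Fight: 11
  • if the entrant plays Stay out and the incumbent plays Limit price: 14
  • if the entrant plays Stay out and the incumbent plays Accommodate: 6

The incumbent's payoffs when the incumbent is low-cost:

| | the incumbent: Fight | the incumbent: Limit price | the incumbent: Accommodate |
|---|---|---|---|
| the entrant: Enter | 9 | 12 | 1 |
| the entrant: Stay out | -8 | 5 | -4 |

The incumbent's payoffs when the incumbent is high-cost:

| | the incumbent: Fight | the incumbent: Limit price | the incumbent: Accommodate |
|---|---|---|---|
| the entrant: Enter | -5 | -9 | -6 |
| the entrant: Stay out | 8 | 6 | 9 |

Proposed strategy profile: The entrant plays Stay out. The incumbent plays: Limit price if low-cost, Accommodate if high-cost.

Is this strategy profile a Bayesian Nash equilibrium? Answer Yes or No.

Yes

A profile is a BNE iff every type of every player is best-responding given beliefs about the other side.
The entrant plays Stay out: E[Stay out] = 0.5·(14) + 0.5·(6) = 10; E[Enter] = 4.5. Best-responding. ✓
The incumbent (cost type low-cost), facing Stay out: Fight gives -8, Limit price gives 5, Accommodate gives -4. Proposed Limit price is best. ✓
The incumbent (cost type high-cost), facing Stay out: Fight gives 8, Limit price gives 6, Accommodate gives 9. Proposed Accommodate is best. ✓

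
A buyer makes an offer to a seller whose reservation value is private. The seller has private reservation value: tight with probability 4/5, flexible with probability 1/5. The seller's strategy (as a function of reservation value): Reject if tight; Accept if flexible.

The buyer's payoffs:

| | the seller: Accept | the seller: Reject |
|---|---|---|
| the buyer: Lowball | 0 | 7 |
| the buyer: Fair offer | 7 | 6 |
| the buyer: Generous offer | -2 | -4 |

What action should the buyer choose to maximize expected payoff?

E[Lowball] = 4/5·(7) + 1/5·(0) = 28/5
E[Fair offer] = 4/5·(6) + 1/5·(7) = 31/5
E[Generous offer] = 4/5·(-4) + 1/5·(-2) = -18/5
Best response: Fair offer (31/5 is the largest).

Fair offer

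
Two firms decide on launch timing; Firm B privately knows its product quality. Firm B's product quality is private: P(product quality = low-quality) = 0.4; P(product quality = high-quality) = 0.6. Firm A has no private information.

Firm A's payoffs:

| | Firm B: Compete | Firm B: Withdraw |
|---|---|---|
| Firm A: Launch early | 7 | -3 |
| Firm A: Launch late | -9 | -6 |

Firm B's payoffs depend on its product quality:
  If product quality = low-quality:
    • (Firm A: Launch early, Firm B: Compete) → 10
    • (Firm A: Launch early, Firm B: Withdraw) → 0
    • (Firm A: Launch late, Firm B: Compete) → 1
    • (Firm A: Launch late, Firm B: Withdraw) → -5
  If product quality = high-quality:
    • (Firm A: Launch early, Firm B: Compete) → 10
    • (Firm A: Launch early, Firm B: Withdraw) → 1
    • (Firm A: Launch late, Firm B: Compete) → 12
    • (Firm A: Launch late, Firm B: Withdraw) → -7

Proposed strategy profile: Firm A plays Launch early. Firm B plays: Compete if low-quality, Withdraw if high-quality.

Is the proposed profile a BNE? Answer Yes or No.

Firm A plays Launch early: E[Launch early] = 0.4·(7) + 0.6·(-3) = 1; E[Launch late] = -7.2. Best-responding. ✓
Firm B (product quality low-quality), facing Launch early: Compete gives 10, Withdraw gives 0. Proposed Compete is best. ✓
Firm B (product quality high-quality), facing Launch early: Compete gives 10, Withdraw gives 1. Proposed Withdraw is not best — profitable deviation exists. ✗

No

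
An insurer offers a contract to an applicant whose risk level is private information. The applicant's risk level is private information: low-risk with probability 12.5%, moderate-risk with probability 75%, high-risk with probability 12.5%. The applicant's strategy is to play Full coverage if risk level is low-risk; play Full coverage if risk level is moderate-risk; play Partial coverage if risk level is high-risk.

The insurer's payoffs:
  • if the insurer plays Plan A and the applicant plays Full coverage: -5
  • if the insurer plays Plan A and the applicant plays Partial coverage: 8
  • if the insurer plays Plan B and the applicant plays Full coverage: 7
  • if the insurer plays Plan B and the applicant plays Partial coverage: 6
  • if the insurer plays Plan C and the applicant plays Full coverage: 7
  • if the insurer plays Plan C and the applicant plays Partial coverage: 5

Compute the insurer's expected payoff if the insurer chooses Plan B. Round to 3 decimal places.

6.875

Take the expectation over the applicant's risk level, weighting each type's action by its prior probability.
E[Plan B] = 0.125·7 + 0.75·7 + 0.125·6 = 0.875 + 5.25 + 0.75 = 6.875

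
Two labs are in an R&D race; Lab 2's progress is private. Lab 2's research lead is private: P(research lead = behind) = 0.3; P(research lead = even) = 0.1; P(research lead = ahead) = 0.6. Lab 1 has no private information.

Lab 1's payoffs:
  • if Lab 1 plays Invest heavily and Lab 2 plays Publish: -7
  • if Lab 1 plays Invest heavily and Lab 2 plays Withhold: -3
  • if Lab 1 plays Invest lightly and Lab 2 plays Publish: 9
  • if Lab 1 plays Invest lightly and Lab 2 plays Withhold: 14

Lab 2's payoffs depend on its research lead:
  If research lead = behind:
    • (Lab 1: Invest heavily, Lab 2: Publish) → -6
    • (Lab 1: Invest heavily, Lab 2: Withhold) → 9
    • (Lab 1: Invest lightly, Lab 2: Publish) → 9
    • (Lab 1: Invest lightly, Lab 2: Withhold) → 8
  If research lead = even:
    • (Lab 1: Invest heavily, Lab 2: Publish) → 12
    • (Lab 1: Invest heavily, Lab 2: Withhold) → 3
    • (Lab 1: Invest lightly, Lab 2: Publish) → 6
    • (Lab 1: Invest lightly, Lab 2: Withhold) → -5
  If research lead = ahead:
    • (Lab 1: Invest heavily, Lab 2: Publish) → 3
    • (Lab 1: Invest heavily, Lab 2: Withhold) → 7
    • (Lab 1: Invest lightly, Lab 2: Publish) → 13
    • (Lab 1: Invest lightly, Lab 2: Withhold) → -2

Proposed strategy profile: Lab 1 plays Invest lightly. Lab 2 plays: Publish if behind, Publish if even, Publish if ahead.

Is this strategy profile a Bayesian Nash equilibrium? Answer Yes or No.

Yes

A profile is a BNE iff every type of every player is best-responding given beliefs about the other side.
Lab 1 plays Invest lightly: E[Invest lightly] = 0.3·(9) + 0.1·(9) + 0.6·(9) = 9; E[Invest heavily] = -7. Best-responding. ✓
Lab 2 (research lead behind), facing Invest lightly: Publish gives 9, Withhold gives 8. Proposed Publish is best. ✓
Lab 2 (research lead even), facing Invest lightly: Publish gives 6, Withhold gives -5. Proposed Publish is best. ✓
Lab 2 (research lead ahead), facing Invest lightly: Publish gives 13, Withhold gives -2. Proposed Publish is best. ✓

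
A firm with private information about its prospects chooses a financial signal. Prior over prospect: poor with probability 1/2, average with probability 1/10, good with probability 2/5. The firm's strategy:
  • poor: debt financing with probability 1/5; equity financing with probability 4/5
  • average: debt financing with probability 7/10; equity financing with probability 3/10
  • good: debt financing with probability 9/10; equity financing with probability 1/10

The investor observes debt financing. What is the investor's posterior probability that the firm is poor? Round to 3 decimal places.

0.189

P(debt financing) = (1/2)·(1/5) + (1/10)·(7/10) + (2/5)·(9/10) = 53/100
P(poor | debt financing) = ((1/2)·(1/5)) / (53/100) = (1/10) / (53/100) = 10/53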